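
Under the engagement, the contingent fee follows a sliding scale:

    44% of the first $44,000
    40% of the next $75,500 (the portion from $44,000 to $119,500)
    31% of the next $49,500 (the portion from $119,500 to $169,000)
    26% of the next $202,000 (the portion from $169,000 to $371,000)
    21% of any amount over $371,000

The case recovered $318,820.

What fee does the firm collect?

First $44,000 at 44% = $19,360.00
Next $75,500 at 40% = $30,200.00
Next $49,500 at 31% = $15,345.00
Remaining $149,820 at 26% = $38,953.20
Fee: $19,360.00 + $30,200.00 + $15,345.00 + $38,953.20 = $103,858.20

$103,858.20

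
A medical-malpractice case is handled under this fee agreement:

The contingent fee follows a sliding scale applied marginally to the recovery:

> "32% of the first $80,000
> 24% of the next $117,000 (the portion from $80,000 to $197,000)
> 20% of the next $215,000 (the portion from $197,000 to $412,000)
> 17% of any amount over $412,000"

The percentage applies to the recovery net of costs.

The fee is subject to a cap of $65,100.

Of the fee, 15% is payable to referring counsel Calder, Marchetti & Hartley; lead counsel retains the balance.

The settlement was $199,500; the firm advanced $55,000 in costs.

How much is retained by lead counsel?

$34,918.00

Fee base (net of costs): $199,500 − $55,000 = $144,500
First $80,000 at 32% = $25,600.00
Remaining $64,500 at 24% = $15,480.00
Fee: $25,600.00 + $15,480.00 = $41,080.00
$41,080.00 is under the $65,100 cap.
Referral share: 15% of $41,080.00 = $6,162.00; lead counsel retains $41,080.00 − $6,162.00 = $34,918.00.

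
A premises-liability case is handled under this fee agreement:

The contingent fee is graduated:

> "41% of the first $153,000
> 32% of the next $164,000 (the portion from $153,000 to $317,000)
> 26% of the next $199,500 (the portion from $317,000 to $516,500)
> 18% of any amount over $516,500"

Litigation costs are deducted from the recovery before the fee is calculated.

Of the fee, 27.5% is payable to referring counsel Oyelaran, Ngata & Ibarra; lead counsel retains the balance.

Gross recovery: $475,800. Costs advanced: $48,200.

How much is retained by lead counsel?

$104,375.35

Fee base (net of costs): $475,800 − $48,200 = $427,600
First $153,000 at 41% = $62,730.00
Next $164,000 at 32% = $52,480.00
Remaining $110,600 at 26% = $28,756.00
Fee: $62,730.00 + $52,480.00 + $28,756.00 = $143,966.00
Referral share: 27.5% of $143,966.00 = $39,590.65; lead counsel retains $143,966.00 − $39,590.65 = $104,375.35.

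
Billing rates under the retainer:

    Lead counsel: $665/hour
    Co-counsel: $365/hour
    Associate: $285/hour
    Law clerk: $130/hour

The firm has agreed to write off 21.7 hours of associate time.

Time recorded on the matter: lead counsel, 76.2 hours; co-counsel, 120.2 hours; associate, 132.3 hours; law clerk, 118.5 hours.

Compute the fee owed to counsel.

$141,472.00

Lead counsel: 76.2 × $665 = $50,673.00
Co-counsel: 120.2 × $365 = $43,873.00
Associate: 132.3 × $285 = $37,705.50
Law clerk: 118.5 × $130 = $15,405.00
Subtotal: $147,656.50
Write-off: 21.7 × $285 = $6,184.50
Total: $147,656.50 − $6,184.50 = $141,472.00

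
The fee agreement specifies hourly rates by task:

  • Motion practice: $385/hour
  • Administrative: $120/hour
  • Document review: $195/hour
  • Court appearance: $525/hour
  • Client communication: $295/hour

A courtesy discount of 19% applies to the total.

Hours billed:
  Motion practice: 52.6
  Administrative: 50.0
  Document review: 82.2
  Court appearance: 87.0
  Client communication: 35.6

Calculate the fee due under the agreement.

$79,750.17

Motion practice: 52.6 × $385 = $20,251.00
Administrative: 50.0 × $120 = $6,000.00
Document review: 82.2 × $195 = $16,029.00
Court appearance: 87.0 × $525 = $45,675.00
Client communication: 35.6 × $295 = $10,502.00
Subtotal: $98,457.00
Less 19% discount: −$18,706.83
Total: $98,457.00 − $18,706.83 = $79,750.17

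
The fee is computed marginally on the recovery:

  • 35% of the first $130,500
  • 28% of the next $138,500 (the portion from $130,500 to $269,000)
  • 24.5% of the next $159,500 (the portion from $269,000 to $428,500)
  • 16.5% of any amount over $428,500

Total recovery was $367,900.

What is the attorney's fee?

$108,685.50

First $130,500 at 35% = $45,675.00
Next $138,500 at 28% = $38,780.00
Remaining $98,900 at 24.5% = $24,230.50
Fee: $45,675.00 + $38,780.00 + $24,230.50 = $108,685.50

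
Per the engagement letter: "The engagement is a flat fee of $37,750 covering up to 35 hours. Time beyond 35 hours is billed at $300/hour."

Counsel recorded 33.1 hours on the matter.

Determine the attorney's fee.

$37,750.00

33.1 hours is within the 35-hour scope; only the flat fee applies.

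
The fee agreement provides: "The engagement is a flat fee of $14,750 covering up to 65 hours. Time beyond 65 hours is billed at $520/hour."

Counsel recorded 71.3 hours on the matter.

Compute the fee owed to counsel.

$18,026.00

Flat fee: $14,750.00
Excess hours: 71.3 − 65 = 6.3
Overrun: 6.3 × $520 = $3,276.00
Total: $14,750.00 + $3,276.00 = $18,026.00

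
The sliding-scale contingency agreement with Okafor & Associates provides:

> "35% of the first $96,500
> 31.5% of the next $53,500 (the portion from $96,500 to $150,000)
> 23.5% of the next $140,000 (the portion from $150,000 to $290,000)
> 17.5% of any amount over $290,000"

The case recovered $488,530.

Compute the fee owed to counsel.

$118,270.25

First $96,500 at 35% = $33,775.00
Next $53,500 at 31.5% = $16,852.50
Next $140,000 at 23.5% = $32,900.00
Remaining $198,530 at 17.5% = $34,742.75
Fee: $33,775.00 + $16,852.50 + $32,900.00 + $34,742.75 = $118,270.25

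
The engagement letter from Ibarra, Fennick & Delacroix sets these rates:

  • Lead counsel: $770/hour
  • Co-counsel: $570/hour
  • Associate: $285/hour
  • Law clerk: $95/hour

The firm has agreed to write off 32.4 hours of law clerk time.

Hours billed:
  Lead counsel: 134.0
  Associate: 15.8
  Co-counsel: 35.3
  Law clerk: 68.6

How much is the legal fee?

$131,243.00

Lead counsel: 134.0 × $770 = $103,180.00
Co-counsel: 35.3 × $570 = $20,121.00
Associate: 15.8 × $285 = $4,503.00
Law clerk: 68.6 × $95 = $6,517.00
Subtotal: $134,321.00
Write-off: 32.4 × $95 = $3,078.00
Total: $134,321.00 − $3,078.00 = $131,243.00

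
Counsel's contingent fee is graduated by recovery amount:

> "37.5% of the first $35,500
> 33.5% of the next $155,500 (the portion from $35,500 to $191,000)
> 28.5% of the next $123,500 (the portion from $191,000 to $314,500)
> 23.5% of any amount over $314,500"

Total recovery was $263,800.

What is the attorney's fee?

First $35,500 at 37.5% = $13,312.50
Next $155,500 at 33.5% = $52,092.50
Remaining $72,800 at 28.5% = $20,748.00
Fee: $13,312.50 + $52,092.50 + $20,748.00 = $86,153.00

$86,153.00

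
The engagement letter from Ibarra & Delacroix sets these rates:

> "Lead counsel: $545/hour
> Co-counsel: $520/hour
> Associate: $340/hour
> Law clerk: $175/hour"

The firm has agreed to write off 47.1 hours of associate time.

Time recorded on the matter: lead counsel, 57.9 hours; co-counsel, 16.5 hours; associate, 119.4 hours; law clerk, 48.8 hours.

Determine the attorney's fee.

Lead counsel: 57.9 × $545 = $31,555.50
Co-counsel: 16.5 × $520 = $8,580.00
Associate: 119.4 × $340 = $40,596.00
Law clerk: 48.8 × $175 = $8,540.00
Subtotal: $89,271.50
Write-off: 47.1 × $340 = $16,014.00
Total: $89,271.50 − $16,014.00 = $73,257.50

$73,257.50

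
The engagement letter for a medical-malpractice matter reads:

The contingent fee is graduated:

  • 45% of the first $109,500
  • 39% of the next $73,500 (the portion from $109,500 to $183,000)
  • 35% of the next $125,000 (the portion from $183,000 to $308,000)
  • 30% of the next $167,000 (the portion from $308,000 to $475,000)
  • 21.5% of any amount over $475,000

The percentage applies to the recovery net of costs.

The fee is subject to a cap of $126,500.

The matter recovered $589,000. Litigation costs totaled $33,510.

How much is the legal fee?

$126,500.00

Fee base (net of costs): $589,000 − $33,510 = $555,490
First $109,500 at 45% = $49,275.00
Next $73,500 at 39% = $28,665.00
Next $125,000 at 35% = $43,750.00
Next $167,000 at 30% = $50,100.00
Remaining $80,490 at 21.5% = $17,305.35
Fee: $49,275.00 + $28,665.00 + $43,750.00 + $50,100.00 + $17,305.35 = $189,095.35
$189,095.35 exceeds the $126,500 cap, so the fee is capped at $126,500.00.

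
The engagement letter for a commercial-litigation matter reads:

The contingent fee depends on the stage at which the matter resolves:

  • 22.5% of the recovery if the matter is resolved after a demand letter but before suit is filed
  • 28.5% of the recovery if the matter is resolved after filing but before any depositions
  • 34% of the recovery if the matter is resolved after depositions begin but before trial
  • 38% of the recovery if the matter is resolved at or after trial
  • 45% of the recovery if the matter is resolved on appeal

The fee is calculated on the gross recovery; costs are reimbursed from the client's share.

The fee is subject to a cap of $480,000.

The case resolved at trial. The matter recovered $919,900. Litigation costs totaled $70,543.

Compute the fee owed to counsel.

Fee base is the gross recovery, $919,900; costs are reimbursed separately.
The matter resolved at trial, so the 38% rate applies.
$919,900 × 38% = $349,562.00
$349,562.00 is under the $480,000 cap.

$349,562.00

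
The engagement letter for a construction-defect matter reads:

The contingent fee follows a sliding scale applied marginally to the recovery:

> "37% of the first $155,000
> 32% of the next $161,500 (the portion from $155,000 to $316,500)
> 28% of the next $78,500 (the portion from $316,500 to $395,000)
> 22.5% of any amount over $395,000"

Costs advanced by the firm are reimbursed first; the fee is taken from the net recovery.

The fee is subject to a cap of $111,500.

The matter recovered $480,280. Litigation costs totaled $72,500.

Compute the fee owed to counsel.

Fee base (net of costs): $480,280 − $72,500 = $407,780
First $155,000 at 37% = $57,350.00
Next $161,500 at 32% = $51,680.00
Next $78,500 at 28% = $21,980.00
Remaining $12,780 at 22.5% = $2,875.50
Fee: $57,350.00 + $51,680.00 + $21,980.00 + $2,875.50 = $133,885.50
$133,885.50 exceeds the $111,500 cap, so the fee is capped at $111,500.00.

$111,500.00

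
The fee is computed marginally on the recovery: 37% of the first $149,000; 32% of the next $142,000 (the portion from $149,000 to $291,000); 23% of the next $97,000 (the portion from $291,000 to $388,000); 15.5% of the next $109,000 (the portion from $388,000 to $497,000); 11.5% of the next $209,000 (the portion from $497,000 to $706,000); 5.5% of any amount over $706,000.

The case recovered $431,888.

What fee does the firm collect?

First $149,000 at 37% = $55,130.00
Next $142,000 at 32% = $45,440.00
Next $97,000 at 23% = $22,310.00
Remaining $43,888 at 15.5% = $6,802.64
Fee: $55,130.00 + $45,440.00 + $22,310.00 + $6,802.64 = $129,682.64

$129,682.64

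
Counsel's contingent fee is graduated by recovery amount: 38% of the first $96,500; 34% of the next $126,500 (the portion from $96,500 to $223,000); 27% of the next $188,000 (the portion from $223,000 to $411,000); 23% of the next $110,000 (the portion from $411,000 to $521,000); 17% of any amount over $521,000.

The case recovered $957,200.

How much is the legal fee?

First $96,500 at 38% = $36,670.00
Next $126,500 at 34% = $43,010.00
Next $188,000 at 27% = $50,760.00
Next $110,000 at 23% = $25,300.00
Remaining $436,200 at 17% = $74,154.00
Fee: $36,670.00 + $43,010.00 + $50,760.00 + $25,300.00 + $74,154.00 = $229,894.00

$229,894.00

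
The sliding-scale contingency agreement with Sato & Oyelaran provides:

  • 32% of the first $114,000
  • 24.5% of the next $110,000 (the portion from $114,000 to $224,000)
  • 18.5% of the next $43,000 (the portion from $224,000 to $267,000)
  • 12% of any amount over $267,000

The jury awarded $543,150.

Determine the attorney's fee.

First $114,000 at 32% = $36,480.00
Next $110,000 at 24.5% = $26,950.00
Next $43,000 at 18.5% = $7,955.00
Remaining $276,150 at 12% = $33,138.00
Fee: $36,480.00 + $26,950.00 + $7,955.00 + $33,138.00 = $104,523.00

$104,523.00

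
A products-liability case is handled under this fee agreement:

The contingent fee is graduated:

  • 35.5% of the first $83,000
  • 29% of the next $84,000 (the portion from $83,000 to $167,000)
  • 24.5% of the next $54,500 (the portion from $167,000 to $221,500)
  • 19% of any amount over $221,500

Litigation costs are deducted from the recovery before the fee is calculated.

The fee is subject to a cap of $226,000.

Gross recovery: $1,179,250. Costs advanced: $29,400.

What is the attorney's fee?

$226,000.00

Fee base (net of costs): $1,179,250 − $29,400 = $1,149,850
First $83,000 at 35.5% = $29,465.00
Next $84,000 at 29% = $24,360.00
Next $54,500 at 24.5% = $13,352.50
Remaining $928,350 at 19% = $176,386.50
Fee: $29,465.00 + $24,360.00 + $13,352.50 + $176,386.50 = $243,564.00
$243,564.00 exceeds the $226,000 cap, so the fee is capped at $226,000.00.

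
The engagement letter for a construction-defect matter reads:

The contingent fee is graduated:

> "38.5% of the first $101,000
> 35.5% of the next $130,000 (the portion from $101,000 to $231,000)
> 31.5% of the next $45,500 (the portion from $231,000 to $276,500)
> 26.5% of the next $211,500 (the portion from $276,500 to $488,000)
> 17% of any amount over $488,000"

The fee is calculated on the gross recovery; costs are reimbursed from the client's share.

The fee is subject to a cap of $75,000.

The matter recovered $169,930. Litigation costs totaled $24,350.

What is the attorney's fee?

Fee base is the gross recovery, $169,930; costs are reimbursed separately.
First $101,000 at 38.5% = $38,885.00
Remaining $68,930 at 35.5% = $24,470.15
Fee: $38,885.00 + $24,470.15 = $63,355.15
$63,355.15 is under the $75,000 cap.

$63,355.15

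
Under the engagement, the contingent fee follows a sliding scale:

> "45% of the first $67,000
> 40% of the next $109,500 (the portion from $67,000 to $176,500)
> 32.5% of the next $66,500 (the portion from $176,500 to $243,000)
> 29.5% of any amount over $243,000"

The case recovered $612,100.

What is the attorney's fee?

$204,447.00

First $67,000 at 45% = $30,150.00
Next $109,500 at 40% = $43,800.00
Next $66,500 at 32.5% = $21,612.50
Remaining $369,100 at 29.5% = $108,884.50
Fee: $30,150.00 + $43,800.00 + $21,612.50 + $108,884.50 = $204,447.00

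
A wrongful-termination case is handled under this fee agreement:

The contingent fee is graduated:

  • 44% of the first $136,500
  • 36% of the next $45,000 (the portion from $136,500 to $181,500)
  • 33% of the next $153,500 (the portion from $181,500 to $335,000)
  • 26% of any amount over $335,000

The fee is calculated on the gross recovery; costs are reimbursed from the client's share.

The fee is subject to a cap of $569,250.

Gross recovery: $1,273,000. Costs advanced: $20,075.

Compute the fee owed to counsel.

$370,795.00

Fee base is the gross recovery, $1,273,000; costs are reimbursed separately.
First $136,500 at 44% = $60,060.00
Next $45,000 at 36% = $16,200.00
Next $153,500 at 33% = $50,655.00
Remaining $938,000 at 26% = $243,880.00
Fee: $60,060.00 + $16,200.00 + $50,655.00 + $243,880.00 = $370,795.00
$370,795.00 is under the $569,250 cap.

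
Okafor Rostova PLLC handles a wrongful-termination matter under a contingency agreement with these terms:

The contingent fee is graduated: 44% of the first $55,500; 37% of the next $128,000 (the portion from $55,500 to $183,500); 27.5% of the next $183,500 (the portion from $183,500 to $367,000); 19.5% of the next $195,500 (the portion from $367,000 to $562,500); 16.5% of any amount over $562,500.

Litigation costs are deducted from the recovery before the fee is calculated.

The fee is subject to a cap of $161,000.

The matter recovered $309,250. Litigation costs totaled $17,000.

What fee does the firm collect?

$101,686.25

Fee base (net of costs): $309,250 − $17,000 = $292,250
First $55,500 at 44% = $24,420.00
Next $128,000 at 37% = $47,360.00
Remaining $108,750 at 27.5% = $29,906.25
Fee: $24,420.00 + $47,360.00 + $29,906.25 = $101,686.25
$101,686.25 is under the $161,000 cap.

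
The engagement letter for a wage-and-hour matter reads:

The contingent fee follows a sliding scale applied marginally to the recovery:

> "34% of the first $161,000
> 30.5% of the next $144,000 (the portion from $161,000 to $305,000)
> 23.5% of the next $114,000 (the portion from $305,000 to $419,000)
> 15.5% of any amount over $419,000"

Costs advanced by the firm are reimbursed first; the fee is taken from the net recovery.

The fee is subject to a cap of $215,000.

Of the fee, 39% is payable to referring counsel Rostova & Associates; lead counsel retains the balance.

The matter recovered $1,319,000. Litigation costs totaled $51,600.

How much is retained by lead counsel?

$131,150.00

Fee base (net of costs): $1,319,000 − $51,600 = $1,267,400
First $161,000 at 34% = $54,740.00
Next $144,000 at 30.5% = $43,920.00
Next $114,000 at 23.5% = $26,790.00
Remaining $848,400 at 15.5% = $131,502.00
Fee: $54,740.00 + $43,920.00 + $26,790.00 + $131,502.00 = $256,952.00
$256,952.00 exceeds the $215,000 cap, so the fee is capped at $215,000.00.
Referral share: 39% of $215,000.00 = $83,850.00; lead counsel retains $215,000.00 − $83,850.00 = $131,150.00.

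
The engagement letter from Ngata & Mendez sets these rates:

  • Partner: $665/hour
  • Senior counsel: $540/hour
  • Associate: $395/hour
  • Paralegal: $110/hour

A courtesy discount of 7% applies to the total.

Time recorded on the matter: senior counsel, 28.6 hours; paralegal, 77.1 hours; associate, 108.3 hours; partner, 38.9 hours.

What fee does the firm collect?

$86,091.96

Partner: 38.9 × $665 = $25,868.50
Senior counsel: 28.6 × $540 = $15,444.00
Associate: 108.3 × $395 = $42,778.50
Paralegal: 77.1 × $110 = $8,481.00
Subtotal: $92,572.00
Less 7% discount: −$6,480.04
Total: $92,572.00 − $6,480.04 = $86,091.96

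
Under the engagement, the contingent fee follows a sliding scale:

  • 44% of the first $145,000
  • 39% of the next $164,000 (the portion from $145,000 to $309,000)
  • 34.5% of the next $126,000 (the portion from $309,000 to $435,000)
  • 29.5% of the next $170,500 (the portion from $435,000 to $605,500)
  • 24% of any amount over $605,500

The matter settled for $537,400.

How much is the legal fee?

First $145,000 at 44% = $63,800.00
Next $164,000 at 39% = $63,960.00
Next $126,000 at 34.5% = $43,470.00
Remaining $102,400 at 29.5% = $30,208.00
Fee: $63,800.00 + $63,960.00 + $43,470.00 + $30,208.00 = $201,438.00

$201,438.00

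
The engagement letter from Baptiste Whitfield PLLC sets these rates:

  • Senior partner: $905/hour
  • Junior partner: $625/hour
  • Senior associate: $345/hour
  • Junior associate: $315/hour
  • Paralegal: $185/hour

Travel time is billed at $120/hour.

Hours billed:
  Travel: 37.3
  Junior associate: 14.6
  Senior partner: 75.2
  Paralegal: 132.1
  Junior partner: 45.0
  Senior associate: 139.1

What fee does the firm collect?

$177,684.00

Senior partner: 75.2 × $905 = $68,056.00
Junior partner: 45.0 × $625 = $28,125.00
Senior associate: 139.1 × $345 = $47,989.50
Junior associate: 14.6 × $315 = $4,599.00
Paralegal: 132.1 × $185 = $24,438.50
Subtotal: $68,056.00 + $28,125.00 + $47,989.50 + $4,599.00 + $24,438.50 = $173,208.00
Travel: 37.3 × $120 = $4,476.00
Total: $173,208.00 + $4,476.00 = $177,684.00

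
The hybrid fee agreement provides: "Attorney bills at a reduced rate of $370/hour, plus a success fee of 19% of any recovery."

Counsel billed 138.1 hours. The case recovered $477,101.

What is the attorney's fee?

$141,746.19

Hourly: 138.1 × $370 = $51,097.00
Success fee: 19% of $477,101 = $90,649.19
Total: $51,097.00 + $90,649.19 = $141,746.19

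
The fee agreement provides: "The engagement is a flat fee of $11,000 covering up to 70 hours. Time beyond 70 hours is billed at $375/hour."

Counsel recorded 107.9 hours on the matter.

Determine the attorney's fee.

$25,212.50

Flat fee: $11,000.00
Excess hours: 107.9 − 70 = 37.9
Overrun: 37.9 × $375 = $14,212.50
Total: $11,000.00 + $14,212.50 = $25,212.50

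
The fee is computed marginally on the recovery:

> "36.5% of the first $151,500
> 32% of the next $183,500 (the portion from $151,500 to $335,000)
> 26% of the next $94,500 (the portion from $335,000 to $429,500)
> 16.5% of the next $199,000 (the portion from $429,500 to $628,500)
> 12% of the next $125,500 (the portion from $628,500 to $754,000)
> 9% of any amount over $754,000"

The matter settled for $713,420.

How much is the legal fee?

$181,612.90

First $151,500 at 36.5% = $55,297.50
Next $183,500 at 32% = $58,720.00
Next $94,500 at 26% = $24,570.00
Next $199,000 at 16.5% = $32,835.00
Remaining $84,920 at 12% = $10,190.40
Fee: $55,297.50 + $58,720.00 + $24,570.00 + $32,835.00 + $10,190.40 = $181,612.90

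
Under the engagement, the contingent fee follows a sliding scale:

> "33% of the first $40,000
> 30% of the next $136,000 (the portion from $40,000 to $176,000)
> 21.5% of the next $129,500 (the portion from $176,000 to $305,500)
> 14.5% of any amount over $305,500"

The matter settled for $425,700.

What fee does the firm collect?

First $40,000 at 33% = $13,200.00
Next $136,000 at 30% = $40,800.00
Next $129,500 at 21.5% = $27,842.50
Remaining $120,200 at 14.5% = $17,429.00
Fee: $13,200.00 + $40,800.00 + $27,842.50 + $17,429.00 = $99,271.50

$99,271.50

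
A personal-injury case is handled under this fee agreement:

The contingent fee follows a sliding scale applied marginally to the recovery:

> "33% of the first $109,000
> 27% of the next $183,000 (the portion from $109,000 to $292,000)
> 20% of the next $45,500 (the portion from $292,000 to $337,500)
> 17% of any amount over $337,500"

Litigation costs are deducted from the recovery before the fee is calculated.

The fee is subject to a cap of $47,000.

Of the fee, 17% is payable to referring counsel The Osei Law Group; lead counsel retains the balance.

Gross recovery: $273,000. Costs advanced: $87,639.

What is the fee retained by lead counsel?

$39,010.00

Fee base (net of costs): $273,000 − $87,639 = $185,361
First $109,000 at 33% = $35,970.00
Remaining $76,361 at 27% = $20,617.47
Fee: $35,970.00 + $20,617.47 = $56,587.47
$56,587.47 exceeds the $47,000 cap, so the fee is capped at $47,000.00.
Referral share: 17% of $47,000.00 = $7,990.00; lead counsel retains $47,000.00 − $7,990.00 = $39,010.00.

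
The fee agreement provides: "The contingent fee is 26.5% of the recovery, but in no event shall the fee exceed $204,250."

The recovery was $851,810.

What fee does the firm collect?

26.5% of $851,810 = $225,729.65
That exceeds the $204,250 cap, so the fee is capped at $204,250.

$204,250.00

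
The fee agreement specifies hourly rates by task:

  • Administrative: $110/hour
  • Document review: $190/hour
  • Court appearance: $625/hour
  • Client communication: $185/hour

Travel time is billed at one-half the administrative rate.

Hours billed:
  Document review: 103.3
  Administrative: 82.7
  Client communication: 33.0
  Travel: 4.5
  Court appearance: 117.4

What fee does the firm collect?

$108,451.50

Administrative: 82.7 × $110 = $9,097.00
Document review: 103.3 × $190 = $19,627.00
Court appearance: 117.4 × $625 = $73,375.00
Client communication: 33.0 × $185 = $6,105.00
Subtotal: $9,097.00 + $19,627.00 + $73,375.00 + $6,105.00 = $108,204.00
Travel: 4.5 × ($110 ÷ 2) = 4.5 × $55.00 = $247.50
Total: $108,204.00 + $247.50 = $108,451.50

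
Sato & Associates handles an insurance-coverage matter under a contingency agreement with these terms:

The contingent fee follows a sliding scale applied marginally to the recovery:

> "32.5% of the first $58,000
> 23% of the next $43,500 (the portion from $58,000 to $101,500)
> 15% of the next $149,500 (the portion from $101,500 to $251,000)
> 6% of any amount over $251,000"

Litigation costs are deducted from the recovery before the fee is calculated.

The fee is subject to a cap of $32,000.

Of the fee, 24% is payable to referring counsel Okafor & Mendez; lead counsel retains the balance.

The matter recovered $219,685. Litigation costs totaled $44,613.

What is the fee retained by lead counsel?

Fee base (net of costs): $219,685 − $44,613 = $175,072
First $58,000 at 32.5% = $18,850.00
Next $43,500 at 23% = $10,005.00
Remaining $73,572 at 15% = $11,035.80
Fee: $18,850.00 + $10,005.00 + $11,035.80 = $39,890.80
$39,890.80 exceeds the $32,000 cap, so the fee is capped at $32,000.00.
Referral share: 24% of $32,000.00 = $7,680.00; lead counsel retains $32,000.00 − $7,680.00 = $24,320.00.

$24,320.00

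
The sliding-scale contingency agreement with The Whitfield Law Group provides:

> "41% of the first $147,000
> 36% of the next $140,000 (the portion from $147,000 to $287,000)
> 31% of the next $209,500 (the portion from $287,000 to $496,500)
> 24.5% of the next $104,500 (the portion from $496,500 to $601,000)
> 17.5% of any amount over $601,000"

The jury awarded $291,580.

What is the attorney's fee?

$112,089.80

First $147,000 at 41% = $60,270.00
Next $140,000 at 36% = $50,400.00
Remaining $4,580 at 31% = $1,419.80
Fee: $60,270.00 + $50,400.00 + $1,419.80 = $112,089.80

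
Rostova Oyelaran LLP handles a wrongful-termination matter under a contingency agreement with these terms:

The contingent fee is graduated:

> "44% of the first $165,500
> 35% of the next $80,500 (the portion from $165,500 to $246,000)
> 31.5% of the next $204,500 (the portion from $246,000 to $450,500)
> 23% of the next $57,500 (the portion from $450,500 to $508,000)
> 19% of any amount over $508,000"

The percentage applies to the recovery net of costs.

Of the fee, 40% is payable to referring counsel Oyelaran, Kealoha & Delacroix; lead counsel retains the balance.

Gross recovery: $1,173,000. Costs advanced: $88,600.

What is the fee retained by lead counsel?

$172,892.10

Fee base (net of costs): $1,173,000 − $88,600 = $1,084,400
First $165,500 at 44% = $72,820.00
Next $80,500 at 35% = $28,175.00
Next $204,500 at 31.5% = $64,417.50
Next $57,500 at 23% = $13,225.00
Remaining $576,400 at 19% = $109,516.00
Fee: $72,820.00 + $28,175.00 + $64,417.50 + $13,225.00 + $109,516.00 = $288,153.50
Referral share: 40% of $288,153.50 = $115,261.40; lead counsel retains $288,153.50 − $115,261.40 = $172,892.10.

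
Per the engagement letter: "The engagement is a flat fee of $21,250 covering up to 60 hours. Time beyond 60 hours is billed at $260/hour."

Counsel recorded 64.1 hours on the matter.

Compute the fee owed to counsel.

$22,316.00

Flat fee: $21,250.00
Excess hours: 64.1 − 60 = 4.1
Overrun: 4.1 × $260 = $1,066.00
Total: $21,250.00 + $1,066.00 = $22,316.00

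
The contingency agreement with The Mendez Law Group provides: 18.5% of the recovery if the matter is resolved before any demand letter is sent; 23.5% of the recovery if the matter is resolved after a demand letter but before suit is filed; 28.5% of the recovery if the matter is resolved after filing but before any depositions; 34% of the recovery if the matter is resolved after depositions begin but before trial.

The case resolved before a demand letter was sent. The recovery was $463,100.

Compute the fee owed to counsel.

$85,673.50

The matter resolved before a demand letter was sent, so the 18.5% rate applies.
$463,100 × 18.5% = $85,673.50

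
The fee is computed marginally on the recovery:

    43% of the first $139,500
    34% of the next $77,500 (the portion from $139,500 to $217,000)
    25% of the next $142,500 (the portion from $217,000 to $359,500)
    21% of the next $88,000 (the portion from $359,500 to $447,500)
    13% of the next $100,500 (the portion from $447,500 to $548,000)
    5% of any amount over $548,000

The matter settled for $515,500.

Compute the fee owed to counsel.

$149,280.00

First $139,500 at 43% = $59,985.00
Next $77,500 at 34% = $26,350.00
Next $142,500 at 25% = $35,625.00
Next $88,000 at 21% = $18,480.00
Remaining $68,000 at 13% = $8,840.00
Fee: $59,985.00 + $26,350.00 + $35,625.00 + $18,480.00 + $8,840.00 = $149,280.00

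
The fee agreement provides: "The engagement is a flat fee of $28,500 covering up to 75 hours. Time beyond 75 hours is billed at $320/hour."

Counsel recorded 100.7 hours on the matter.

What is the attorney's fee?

$36,724.00

Flat fee: $28,500.00
Excess hours: 100.7 − 75 = 25.7
Overrun: 25.7 × $320 = $8,224.00
Total: $28,500.00 + $8,224.00 = $36,724.00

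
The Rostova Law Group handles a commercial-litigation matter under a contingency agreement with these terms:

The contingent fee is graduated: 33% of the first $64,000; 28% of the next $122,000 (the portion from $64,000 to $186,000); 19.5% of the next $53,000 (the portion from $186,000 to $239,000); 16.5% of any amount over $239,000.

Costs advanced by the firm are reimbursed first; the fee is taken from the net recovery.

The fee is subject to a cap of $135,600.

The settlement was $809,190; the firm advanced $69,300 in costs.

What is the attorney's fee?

$135,600.00

Fee base (net of costs): $809,190 − $69,300 = $739,890
First $64,000 at 33% = $21,120.00
Next $122,000 at 28% = $34,160.00
Next $53,000 at 19.5% = $10,335.00
Remaining $500,890 at 16.5% = $82,646.85
Fee: $21,120.00 + $34,160.00 + $10,335.00 + $82,646.85 = $148,261.85
$148,261.85 exceeds the $135,600 cap, so the fee is capped at $135,600.00.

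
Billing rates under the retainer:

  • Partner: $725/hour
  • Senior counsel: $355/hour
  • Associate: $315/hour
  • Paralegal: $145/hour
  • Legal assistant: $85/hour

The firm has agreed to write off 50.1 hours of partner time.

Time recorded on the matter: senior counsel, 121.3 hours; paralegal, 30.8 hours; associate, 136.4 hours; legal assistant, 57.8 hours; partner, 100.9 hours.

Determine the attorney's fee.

$132,236.50

Partner: 100.9 × $725 = $73,152.50
Senior counsel: 121.3 × $355 = $43,061.50
Associate: 136.4 × $315 = $42,966.00
Paralegal: 30.8 × $145 = $4,466.00
Legal assistant: 57.8 × $85 = $4,913.00
Subtotal: $168,559.00
Write-off: 50.1 × $725 = $36,322.50
Total: $168,559.00 − $36,322.50 = $132,236.50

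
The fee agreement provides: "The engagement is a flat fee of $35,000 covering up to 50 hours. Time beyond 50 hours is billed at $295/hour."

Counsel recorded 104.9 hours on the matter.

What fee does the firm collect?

Flat fee: $35,000.00
Excess hours: 104.9 − 50 = 54.9
Overrun: 54.9 × $295 = $16,195.50
Total: $35,000.00 + $16,195.50 = $51,195.50

$51,195.50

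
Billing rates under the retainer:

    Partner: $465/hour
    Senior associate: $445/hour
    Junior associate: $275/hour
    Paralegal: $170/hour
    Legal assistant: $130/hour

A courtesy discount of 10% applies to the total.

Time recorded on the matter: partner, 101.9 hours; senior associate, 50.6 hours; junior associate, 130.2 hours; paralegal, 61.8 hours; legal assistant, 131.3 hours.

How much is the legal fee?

$119,952.45

Partner: 101.9 × $465 = $47,383.50
Senior associate: 50.6 × $445 = $22,517.00
Junior associate: 130.2 × $275 = $35,805.00
Paralegal: 61.8 × $170 = $10,506.00
Legal assistant: 131.3 × $130 = $17,069.00
Subtotal: $133,280.50
Less 10% discount: −$13,328.05
Total: $133,280.50 − $13,328.05 = $119,952.45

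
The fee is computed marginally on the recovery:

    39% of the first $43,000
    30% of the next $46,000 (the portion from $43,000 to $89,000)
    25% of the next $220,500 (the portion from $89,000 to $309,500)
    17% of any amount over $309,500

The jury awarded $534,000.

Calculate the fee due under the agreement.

$123,860.00

First $43,000 at 39% = $16,770.00
Next $46,000 at 30% = $13,800.00
Next $220,500 at 25% = $55,125.00
Remaining $224,500 at 17% = $38,165.00
Fee: $16,770.00 + $13,800.00 + $55,125.00 + $38,165.00 = $123,860.00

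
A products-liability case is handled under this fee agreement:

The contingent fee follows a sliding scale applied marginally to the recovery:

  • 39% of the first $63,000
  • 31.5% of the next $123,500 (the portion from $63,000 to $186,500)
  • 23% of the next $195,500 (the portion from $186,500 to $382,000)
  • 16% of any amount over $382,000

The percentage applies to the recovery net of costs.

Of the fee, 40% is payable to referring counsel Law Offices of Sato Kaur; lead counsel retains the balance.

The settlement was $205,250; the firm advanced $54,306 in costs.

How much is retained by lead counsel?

$31,363.42

Fee base (net of costs): $205,250 − $54,306 = $150,944
First $63,000 at 39% = $24,570.00
Remaining $87,944 at 31.5% = $27,702.36
Fee: $24,570.00 + $27,702.36 = $52,272.36
Referral share: 40% of $52,272.36 = $20,908.94; lead counsel retains $52,272.36 − $20,908.94 = $31,363.42.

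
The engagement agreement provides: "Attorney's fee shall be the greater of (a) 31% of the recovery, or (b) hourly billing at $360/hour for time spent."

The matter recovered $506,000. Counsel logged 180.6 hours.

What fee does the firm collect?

$156,860.00

(a) 31% of $506,000 = $156,860.00
(b) 180.6 × $360 = $65,016.00
The greater is (a): $156,860.00.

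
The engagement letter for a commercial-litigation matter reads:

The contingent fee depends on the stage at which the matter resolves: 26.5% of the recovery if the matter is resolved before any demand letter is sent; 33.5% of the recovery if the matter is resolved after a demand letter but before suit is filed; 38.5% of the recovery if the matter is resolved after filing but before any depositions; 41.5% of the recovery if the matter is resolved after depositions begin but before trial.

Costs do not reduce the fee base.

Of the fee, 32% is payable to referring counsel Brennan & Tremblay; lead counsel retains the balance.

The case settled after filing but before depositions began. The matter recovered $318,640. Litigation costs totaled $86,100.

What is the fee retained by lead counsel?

$83,419.95

Fee base is the gross recovery, $318,640; costs are reimbursed separately.
The matter settled after filing but before depositions began, so the 38.5% rate applies.
$318,640 × 38.5% = $122,676.40
Referral share: 32% of $122,676.40 = $39,256.45; lead counsel retains $122,676.40 − $39,256.45 = $83,419.95.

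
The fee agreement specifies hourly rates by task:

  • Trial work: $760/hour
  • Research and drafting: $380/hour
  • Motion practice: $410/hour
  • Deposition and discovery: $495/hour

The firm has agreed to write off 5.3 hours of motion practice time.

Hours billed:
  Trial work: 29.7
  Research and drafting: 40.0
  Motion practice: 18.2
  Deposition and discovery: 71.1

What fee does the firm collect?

$78,255.50

Trial work: 29.7 × $760 = $22,572.00
Research and drafting: 40.0 × $380 = $15,200.00
Motion practice: 18.2 × $410 = $7,462.00
Deposition and discovery: 71.1 × $495 = $35,194.50
Subtotal: $80,428.50
Write-off: 5.3 × $410 = $2,173.00
Total: $80,428.50 − $2,173.00 = $78,255.50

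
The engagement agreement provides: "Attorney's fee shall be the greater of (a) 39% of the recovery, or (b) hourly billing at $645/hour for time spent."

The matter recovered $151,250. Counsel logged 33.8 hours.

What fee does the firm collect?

$58,987.50

(a) 39% of $151,250 = $58,987.50
(b) 33.8 × $645 = $21,801.00
The greater is (a): $58,987.50.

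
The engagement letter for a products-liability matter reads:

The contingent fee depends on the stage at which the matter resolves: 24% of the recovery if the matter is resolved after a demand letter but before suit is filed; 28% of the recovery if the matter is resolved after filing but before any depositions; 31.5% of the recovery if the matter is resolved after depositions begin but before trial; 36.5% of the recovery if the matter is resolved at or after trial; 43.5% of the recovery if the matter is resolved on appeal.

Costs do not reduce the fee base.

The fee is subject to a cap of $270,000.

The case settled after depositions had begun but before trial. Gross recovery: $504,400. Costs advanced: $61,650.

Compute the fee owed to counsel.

Fee base is the gross recovery, $504,400; costs are reimbursed separately.
The matter settled after depositions had begun but before trial, so the 31.5% rate applies.
$504,400 × 31.5% = $158,886.00
$158,886.00 is under the $270,000 cap.

$158,886.00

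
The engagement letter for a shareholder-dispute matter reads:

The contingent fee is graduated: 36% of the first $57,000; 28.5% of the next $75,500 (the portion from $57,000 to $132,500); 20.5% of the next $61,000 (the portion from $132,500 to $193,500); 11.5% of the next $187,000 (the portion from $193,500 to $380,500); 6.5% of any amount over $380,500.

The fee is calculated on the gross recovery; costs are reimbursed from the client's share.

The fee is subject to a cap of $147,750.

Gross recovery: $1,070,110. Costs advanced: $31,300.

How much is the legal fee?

Fee base is the gross recovery, $1,070,110; costs are reimbursed separately.
First $57,000 at 36% = $20,520.00
Next $75,500 at 28.5% = $21,517.50
Next $61,000 at 20.5% = $12,505.00
Next $187,000 at 11.5% = $21,505.00
Remaining $689,610 at 6.5% = $44,824.65
Fee: $20,520.00 + $21,517.50 + $12,505.00 + $21,505.00 + $44,824.65 = $120,872.15
$120,872.15 is under the $147,750 cap.

$120,872.15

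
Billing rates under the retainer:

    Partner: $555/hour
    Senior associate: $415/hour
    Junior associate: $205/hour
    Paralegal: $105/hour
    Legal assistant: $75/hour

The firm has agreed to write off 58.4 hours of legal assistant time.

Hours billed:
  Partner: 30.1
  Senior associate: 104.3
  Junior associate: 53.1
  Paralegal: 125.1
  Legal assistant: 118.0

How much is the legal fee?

Partner: 30.1 × $555 = $16,705.50
Senior associate: 104.3 × $415 = $43,284.50
Junior associate: 53.1 × $205 = $10,885.50
Paralegal: 125.1 × $105 = $13,135.50
Legal assistant: 118.0 × $75 = $8,850.00
Subtotal: $92,861.00
Write-off: 58.4 × $75 = $4,380.00
Total: $92,861.00 − $4,380.00 = $88,481.00

$88,481.00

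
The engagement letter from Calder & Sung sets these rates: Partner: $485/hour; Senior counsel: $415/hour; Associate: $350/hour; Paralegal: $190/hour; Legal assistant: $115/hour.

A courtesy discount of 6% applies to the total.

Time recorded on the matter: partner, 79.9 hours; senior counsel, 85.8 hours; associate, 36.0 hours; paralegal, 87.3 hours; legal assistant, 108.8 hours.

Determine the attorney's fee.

$109,094.05

Partner: 79.9 × $485 = $38,751.50
Senior counsel: 85.8 × $415 = $35,607.00
Associate: 36.0 × $350 = $12,600.00
Paralegal: 87.3 × $190 = $16,587.00
Legal assistant: 108.8 × $115 = $12,512.00
Subtotal: $116,057.50
Less 6% discount: −$6,963.45
Total: $116,057.50 − $6,963.45 = $109,094.05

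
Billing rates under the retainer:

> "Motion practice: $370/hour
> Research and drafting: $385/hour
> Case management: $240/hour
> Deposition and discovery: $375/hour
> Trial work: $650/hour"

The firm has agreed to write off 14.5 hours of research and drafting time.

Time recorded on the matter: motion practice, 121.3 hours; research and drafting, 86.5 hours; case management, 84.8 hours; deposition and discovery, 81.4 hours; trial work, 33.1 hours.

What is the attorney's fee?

Motion practice: 121.3 × $370 = $44,881.00
Research and drafting: 86.5 × $385 = $33,302.50
Case management: 84.8 × $240 = $20,352.00
Deposition and discovery: 81.4 × $375 = $30,525.00
Trial work: 33.1 × $650 = $21,515.00
Subtotal: $150,575.50
Write-off: 14.5 × $385 = $5,582.50
Total: $150,575.50 − $5,582.50 = $144,993.00

$144,993.00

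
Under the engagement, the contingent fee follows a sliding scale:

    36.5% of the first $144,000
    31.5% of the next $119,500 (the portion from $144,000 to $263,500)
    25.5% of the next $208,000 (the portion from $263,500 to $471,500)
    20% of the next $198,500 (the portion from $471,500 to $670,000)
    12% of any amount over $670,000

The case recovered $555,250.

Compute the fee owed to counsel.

$159,992.50

First $144,000 at 36.5% = $52,560.00
Next $119,500 at 31.5% = $37,642.50
Next $208,000 at 25.5% = $53,040.00
Remaining $83,750 at 20% = $16,750.00
Fee: $52,560.00 + $37,642.50 + $53,040.00 + $16,750.00 = $159,992.50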